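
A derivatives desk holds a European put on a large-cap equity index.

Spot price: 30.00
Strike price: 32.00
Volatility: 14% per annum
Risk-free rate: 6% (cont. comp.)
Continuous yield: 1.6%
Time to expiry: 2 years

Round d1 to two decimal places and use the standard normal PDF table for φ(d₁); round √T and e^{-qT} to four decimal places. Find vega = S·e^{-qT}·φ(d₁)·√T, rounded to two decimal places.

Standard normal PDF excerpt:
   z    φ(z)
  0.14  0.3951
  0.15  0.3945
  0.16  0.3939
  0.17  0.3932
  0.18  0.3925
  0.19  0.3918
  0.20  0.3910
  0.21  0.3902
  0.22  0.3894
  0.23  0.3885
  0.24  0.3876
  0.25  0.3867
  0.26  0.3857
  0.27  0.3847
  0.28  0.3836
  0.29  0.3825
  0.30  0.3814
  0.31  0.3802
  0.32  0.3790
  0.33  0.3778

16.00

σ√T = 0.14·√2 = 0.1980
d₁ = [ln(30/32) + (0.06 − 0.016 + 0.14²/2)·2] / 0.1980 = [-0.0645 + 0.1076] / 0.1980 = 0.2175 ≈ 0.22
√T = √2 = 1.4142
φ(d₁) = φ(0.22) = 0.3894
exp(−qT) = exp(−0.016·2) = 0.9685
vega = S·exp(−qT)·φ(d₁)·√T = 30·0.9685·0.3894·1.4142 = 16.0003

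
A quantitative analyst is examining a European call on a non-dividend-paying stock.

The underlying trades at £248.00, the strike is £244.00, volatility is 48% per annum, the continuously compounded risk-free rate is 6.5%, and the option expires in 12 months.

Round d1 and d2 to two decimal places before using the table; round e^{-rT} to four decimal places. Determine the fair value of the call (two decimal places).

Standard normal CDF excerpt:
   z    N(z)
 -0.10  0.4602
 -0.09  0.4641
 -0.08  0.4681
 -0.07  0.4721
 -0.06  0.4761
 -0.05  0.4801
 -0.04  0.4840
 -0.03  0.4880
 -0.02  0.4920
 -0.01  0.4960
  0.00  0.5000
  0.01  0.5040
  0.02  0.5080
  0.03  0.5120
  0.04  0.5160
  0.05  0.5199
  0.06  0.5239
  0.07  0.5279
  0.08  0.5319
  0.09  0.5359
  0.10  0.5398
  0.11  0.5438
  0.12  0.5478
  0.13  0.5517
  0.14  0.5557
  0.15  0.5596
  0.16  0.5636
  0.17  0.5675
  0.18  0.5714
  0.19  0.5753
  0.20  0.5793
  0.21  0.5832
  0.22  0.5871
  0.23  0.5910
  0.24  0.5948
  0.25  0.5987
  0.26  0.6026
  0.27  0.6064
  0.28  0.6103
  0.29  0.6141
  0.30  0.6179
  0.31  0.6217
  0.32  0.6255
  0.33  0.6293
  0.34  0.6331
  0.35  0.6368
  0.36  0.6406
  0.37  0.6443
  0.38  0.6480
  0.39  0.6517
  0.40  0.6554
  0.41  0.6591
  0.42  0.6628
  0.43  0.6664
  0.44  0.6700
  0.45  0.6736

£55.51

σ√T = 0.48·√1 = 0.4800
d₁ = [ln(248/244) + (0.065 + 0.48²/2)·1] / 0.4800 = [0.0163 + 0.1802] / 0.4800 = 0.4093 → 0.41
d₂ = d₁ − σ√T = 0.4093 − 0.4800 = -0.0707 → -0.07
exp(−rT) = exp(−0.065·1) = 0.9371
N(d₁) = N(0.41) = 0.6591;  N(d₂) = N(-0.07) = 0.4721
C = 248·0.6591 − 244·0.9371·0.4721 = 163.4568 − 107.9468 = 55.5100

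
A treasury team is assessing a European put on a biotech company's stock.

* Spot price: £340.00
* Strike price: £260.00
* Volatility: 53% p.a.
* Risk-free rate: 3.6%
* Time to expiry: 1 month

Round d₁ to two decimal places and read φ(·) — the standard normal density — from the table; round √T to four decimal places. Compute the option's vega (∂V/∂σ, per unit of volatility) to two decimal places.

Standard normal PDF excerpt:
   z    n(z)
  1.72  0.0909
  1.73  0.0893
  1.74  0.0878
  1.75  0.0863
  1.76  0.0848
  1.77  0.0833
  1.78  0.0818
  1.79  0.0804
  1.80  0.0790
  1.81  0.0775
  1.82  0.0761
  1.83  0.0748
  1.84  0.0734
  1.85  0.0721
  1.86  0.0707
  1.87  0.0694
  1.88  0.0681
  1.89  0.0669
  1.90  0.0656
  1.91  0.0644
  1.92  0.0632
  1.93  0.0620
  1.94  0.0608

σ√T = 0.53·√0.08333 = 0.1530
d₁ = [ln(340/260) + (0.036 + ½·0.53²)·0.08333] / (σ√T) = (0.2683 + 0.0147) / 0.1530 = 1.8495 which rounds to 1.85
√T = √0.08333 = 0.2887
φ(d₁) = φ(1.85) = 0.0721
vega = S·φ(d₁)·√T = 340·0.0721·0.2887 = 7.0772

7.08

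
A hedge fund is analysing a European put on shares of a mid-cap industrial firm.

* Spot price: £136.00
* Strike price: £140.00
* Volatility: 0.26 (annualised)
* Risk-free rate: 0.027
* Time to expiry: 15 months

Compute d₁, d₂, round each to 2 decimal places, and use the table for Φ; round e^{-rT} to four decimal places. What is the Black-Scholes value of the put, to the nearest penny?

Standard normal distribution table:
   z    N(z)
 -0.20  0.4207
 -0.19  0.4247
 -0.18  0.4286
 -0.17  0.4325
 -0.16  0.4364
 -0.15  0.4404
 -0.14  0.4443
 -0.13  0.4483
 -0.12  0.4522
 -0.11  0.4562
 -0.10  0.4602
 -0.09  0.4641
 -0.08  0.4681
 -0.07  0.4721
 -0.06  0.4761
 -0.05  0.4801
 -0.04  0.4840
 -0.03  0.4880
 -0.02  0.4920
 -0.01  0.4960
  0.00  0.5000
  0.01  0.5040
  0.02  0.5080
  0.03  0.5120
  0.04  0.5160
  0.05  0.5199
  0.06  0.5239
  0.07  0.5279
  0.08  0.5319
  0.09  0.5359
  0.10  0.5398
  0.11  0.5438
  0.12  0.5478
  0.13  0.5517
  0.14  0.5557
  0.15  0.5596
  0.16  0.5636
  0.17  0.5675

£15.32

σ√T = 0.26 × 1.1180 = 0.2907
ln(S/K) + (r + σ²/2)T = ln(136/140) + (0.027 + 0.26²/2)·1.25 = -0.0290 + 0.0760 = 0.0470
d₁ = 0.0470 / 0.2907 = 0.1617 ≈ 0.16
d₂ = d₁ − σ√T = 0.1617 − 0.2907 = -0.1290 ≈ -0.13
exp(−rT) = exp(−0.027·1.25) = 0.9668
N(−d₂) = N(0.13) = 0.5517;  N(−d₁) = N(-0.16) = 0.4364
P = 140·0.9668·0.5517 − 136·0.4364 = 74.6737 − 59.3504 = 15.3233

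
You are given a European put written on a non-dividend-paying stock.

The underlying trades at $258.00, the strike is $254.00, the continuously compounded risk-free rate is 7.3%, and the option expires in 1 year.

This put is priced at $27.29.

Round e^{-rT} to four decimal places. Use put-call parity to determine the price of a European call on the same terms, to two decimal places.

e^(−rT) = e^(−0.073·1) = 0.9296
Put-call parity: C − P = S − K·e^(−rT) = 258 − 254·0.9296 = 258 − 236.1184 = 21.8816
C = P + (C − P) = 27.29 + (21.8816) = 49.1716

$49.17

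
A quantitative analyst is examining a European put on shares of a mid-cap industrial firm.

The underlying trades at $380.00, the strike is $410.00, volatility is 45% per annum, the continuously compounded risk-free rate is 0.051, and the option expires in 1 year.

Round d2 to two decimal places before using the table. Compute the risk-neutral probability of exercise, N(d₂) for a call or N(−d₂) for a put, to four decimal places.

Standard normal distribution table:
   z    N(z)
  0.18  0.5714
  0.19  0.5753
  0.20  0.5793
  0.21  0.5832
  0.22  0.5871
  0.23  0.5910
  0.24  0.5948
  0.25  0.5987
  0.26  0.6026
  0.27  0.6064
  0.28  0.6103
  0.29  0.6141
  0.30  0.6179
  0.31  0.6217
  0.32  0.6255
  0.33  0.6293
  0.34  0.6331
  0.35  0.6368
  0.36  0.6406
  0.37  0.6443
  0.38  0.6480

0.6103

σ√T = 0.45·√1 = 0.4500
d₁ = [ln(380/410) + (0.051 + ½·0.45²)·1] / (σ√T) = (-0.0760 + 0.1522) / 0.4500 = 0.1695 ≈ 0.17
d₂ = 0.1695 − 0.4500 = -0.2805 ≈ -0.28
Pr(exercise) under Q = N(−d₂) = N(0.28) = 0.6103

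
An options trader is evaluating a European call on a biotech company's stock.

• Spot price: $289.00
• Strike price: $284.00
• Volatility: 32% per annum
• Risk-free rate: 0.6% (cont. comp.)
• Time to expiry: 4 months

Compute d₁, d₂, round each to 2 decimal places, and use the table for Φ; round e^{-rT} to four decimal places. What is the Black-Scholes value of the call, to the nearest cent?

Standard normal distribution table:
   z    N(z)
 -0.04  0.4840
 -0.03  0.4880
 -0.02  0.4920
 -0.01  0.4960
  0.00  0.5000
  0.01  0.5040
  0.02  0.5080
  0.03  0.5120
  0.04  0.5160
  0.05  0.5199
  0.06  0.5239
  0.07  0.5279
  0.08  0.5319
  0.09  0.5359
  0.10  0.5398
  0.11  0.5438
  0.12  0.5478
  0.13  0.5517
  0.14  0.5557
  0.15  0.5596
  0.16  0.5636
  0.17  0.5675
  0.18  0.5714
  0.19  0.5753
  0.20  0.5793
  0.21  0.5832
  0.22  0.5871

$24.57

σ√T = 0.32 × 0.5774 = 0.1848
d₁ = [ln(289/284) + (0.006 + 0.32²/2)·0.3333] / 0.1848 = [0.0175 + 0.0191] / 0.1848 = 0.1977 which rounds to 0.20
d₂ = d₁ − σ√T = 0.1977 − 0.1848 = 0.0129 which rounds to 0.01
e^(−rT) = e^(−0.006·0.3333) = 0.9980
N(d₁) = N(0.20) = 0.5793;  N(d₂) = N(0.01) = 0.5040
C = 289·0.5793 − 284·0.9980·0.5040 = 167.4177 − 142.8497 = 24.5680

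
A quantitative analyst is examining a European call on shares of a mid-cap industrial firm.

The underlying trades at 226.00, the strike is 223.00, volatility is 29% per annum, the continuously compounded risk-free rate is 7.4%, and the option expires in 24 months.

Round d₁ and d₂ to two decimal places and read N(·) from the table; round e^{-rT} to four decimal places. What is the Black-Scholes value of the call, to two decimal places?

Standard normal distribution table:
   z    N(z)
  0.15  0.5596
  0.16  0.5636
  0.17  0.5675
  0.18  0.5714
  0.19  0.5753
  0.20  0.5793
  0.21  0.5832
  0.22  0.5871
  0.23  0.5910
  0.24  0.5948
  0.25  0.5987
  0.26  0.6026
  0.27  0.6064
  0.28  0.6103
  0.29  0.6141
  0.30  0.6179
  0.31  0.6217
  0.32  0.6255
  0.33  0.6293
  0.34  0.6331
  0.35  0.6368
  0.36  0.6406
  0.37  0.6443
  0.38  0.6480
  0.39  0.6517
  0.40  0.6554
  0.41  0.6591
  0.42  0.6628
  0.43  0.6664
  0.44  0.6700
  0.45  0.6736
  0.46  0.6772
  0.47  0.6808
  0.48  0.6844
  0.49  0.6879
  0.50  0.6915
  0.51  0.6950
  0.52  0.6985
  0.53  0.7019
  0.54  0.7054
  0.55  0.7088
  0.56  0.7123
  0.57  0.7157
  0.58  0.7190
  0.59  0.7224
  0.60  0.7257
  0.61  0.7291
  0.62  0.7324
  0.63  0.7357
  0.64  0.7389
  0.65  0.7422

53.37

T = 2;  σ√T = 0.4101
ln(S/K) + (r + σ²/2)T = ln(226/223) + (0.074 + 0.29²/2)·2 = 0.0134 + 0.2321 = 0.2455
d₁ = 0.2455 / 0.4101 = 0.5985 → 0.60
d₂ = d₁ − σ√T = 0.5985 − 0.4101 = 0.1884 → 0.19
exp(−rT) = exp(−0.074·2) = 0.8624
C = 226·N(0.60) − 223·0.8624·N(0.19) = 226·0.7257 − 223·0.8624·0.5753 = 164.0082 − 110.6389 = 53.3693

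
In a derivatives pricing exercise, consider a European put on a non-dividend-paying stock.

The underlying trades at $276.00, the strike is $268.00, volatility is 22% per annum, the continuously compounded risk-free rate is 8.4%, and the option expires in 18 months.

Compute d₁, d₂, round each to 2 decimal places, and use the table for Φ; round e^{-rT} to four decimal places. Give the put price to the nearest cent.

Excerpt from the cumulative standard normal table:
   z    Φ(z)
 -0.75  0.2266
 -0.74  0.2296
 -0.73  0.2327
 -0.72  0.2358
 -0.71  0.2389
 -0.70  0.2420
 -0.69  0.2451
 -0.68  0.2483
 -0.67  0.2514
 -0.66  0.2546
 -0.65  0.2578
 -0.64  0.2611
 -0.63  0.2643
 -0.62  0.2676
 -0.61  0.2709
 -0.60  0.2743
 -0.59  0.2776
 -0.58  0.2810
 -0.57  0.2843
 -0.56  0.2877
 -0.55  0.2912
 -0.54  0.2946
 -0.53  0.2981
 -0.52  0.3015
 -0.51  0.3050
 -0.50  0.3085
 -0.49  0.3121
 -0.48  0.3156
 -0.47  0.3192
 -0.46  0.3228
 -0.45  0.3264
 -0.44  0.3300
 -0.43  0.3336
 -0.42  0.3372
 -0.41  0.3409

$12.03

σ√T = 0.22·√1.5 = 0.2694
d₁ = [ln(276/268) + (0.084 + 0.22²/2)·1.5] / 0.2694 = [0.0294 + 0.1623] / 0.2694 = 0.7115 ≈ 0.71
d₂ = d₁ − σ√T = 0.7115 − 0.2694 = 0.4421 ≈ 0.44
e^(−rT) = e^(−0.084·1.5) = 0.8816
N(−d₂) = N(-0.44) = 0.3300;  N(−d₁) = N(-0.71) = 0.2389
P = 268·0.8816·0.3300 − 276·0.2389 = 77.9687 − 65.9364 = 12.0323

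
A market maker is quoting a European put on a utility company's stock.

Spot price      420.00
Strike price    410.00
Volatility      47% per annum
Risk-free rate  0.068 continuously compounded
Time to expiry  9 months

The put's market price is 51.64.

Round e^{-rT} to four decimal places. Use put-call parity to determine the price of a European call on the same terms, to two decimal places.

exp(−rT) = exp(−0.068·0.75) = 0.9503
Put-call parity: C − P = S − K·e^(−rT) = 420 − 410·0.9503 = 420 − 389.6230 = 30.3770
C = P + (C − P) = 51.64 + (30.3770) = 82.0170

82.02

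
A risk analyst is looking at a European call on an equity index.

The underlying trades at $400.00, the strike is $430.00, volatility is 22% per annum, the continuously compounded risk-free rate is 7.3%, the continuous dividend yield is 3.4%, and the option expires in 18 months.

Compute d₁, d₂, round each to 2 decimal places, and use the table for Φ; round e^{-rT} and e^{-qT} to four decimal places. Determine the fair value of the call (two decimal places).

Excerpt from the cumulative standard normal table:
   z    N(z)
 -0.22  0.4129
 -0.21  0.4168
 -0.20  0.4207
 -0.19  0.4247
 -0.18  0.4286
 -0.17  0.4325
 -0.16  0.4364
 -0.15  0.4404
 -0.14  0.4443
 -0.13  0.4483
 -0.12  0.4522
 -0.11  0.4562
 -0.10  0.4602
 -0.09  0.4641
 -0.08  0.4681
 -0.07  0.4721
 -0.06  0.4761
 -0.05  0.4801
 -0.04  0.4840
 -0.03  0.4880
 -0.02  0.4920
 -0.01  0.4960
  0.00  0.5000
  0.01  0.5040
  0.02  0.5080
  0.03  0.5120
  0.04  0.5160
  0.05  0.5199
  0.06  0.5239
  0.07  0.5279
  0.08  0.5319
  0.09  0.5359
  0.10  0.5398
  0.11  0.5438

T = 1.5;  σ√T = 0.2694
d₁ = [ln(400/430) + (0.073 − 0.034 + 0.22²/2)·1.5] / 0.2694 = [-0.0723 + 0.0948] / 0.2694 = 0.0834 ≈ 0.08
d₂ = d₁ − σ√T = 0.0834 − 0.2694 = -0.1860 ≈ -0.19
exp(−qT) = exp(−0.034·1.5) = 0.9503;  exp(−rT) = exp(−0.073·1.5) = 0.8963
C = 400·0.9503·N(0.08) − 430·0.8963·N(-0.19) = 400·0.9503·0.5319 − 430·0.8963·0.4247 = 202.1858 − 163.6832 = 38.5026

$38.50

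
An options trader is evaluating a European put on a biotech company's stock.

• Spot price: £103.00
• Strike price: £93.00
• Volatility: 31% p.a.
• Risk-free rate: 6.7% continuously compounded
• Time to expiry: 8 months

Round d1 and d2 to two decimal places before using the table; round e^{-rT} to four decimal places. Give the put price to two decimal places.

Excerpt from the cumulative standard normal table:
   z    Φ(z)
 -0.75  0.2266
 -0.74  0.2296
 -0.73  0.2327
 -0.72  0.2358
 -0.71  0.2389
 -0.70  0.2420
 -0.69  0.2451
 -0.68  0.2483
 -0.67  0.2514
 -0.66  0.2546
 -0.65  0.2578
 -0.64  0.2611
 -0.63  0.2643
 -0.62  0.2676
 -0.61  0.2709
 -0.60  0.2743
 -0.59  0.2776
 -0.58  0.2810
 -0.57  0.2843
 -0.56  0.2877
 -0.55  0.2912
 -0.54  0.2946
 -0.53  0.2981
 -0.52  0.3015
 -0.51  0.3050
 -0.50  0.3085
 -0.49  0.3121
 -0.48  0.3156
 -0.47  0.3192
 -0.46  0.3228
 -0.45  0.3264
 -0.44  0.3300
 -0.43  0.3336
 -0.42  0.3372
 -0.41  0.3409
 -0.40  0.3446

T = 0.6667;  σ√T = 0.2531
ln(S/K) + (r + σ²/2)T = ln(103/93) + (0.067 + 0.31²/2)·0.6667 = 0.1021 + 0.0767 = 0.1788
d₁ = 0.1788 / 0.2531 = 0.7065 → 0.71
d₂ = d₁ − σ√T = 0.7065 − 0.2531 = 0.4534 → 0.45
exp(−rT) = exp(−0.067·0.6667) = 0.9563
N(−d₂) = N(-0.45) = 0.3264;  N(−d₁) = N(-0.71) = 0.2389
P = 93·0.9563·0.3264 − 103·0.2389 = 29.0287 − 24.6067 = 4.4220

£4.42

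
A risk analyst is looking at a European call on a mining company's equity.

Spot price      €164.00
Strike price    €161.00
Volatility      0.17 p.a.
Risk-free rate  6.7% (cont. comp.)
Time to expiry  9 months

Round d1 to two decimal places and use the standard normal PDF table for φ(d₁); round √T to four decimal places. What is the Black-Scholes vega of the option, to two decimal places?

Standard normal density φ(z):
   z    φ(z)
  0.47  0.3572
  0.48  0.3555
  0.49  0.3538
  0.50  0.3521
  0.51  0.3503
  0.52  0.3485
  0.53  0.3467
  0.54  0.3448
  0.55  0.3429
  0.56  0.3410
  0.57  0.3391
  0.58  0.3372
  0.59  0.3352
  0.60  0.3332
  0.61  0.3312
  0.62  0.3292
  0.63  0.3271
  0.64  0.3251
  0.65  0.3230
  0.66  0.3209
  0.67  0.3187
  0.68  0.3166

T = 0.75;  σ√T = 0.1472
ln(S/K) + (r + σ²/2)T = ln(164/161) + (0.067 + 0.17²/2)·0.75 = 0.0185 + 0.0611 = 0.0795
d₁ = 0.0795 / 0.1472 = 0.5403 ⇒ 0.54
√T = √0.75 = 0.8660
φ(d₁) = φ(0.54) = 0.3448
vega = S·φ(d₁)·√T = 164·0.3448·0.8660 = 48.9699
(Call and put vega coincide under Black-Scholes.)

48.97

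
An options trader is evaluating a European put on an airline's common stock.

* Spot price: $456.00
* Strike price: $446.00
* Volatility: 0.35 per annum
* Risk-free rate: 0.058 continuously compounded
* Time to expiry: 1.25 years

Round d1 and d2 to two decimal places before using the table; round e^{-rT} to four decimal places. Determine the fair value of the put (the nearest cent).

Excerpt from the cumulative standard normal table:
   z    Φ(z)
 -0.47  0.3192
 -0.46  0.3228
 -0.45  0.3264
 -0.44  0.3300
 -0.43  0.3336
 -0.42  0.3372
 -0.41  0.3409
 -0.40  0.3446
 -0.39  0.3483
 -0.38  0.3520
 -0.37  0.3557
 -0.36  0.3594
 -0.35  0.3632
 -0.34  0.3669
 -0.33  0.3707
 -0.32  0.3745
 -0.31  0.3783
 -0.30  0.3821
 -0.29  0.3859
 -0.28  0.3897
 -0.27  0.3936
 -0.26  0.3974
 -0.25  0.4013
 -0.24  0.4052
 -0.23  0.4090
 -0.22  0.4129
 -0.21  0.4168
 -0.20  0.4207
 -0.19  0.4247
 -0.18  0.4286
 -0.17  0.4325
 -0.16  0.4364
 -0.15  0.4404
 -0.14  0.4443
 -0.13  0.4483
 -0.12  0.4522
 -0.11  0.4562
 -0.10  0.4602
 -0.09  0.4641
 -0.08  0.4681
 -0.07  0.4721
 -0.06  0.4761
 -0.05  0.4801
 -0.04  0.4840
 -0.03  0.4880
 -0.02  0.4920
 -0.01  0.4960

$48.68

T = 1.25;  σ√T = 0.3913
d₁ = [ln(456/446) + (0.058 + 0.35²/2)·1.25] / 0.3913 = [0.0222 + 0.1491] / 0.3913 = 0.4376 ⇒ 0.44
d₂ = d₁ − σ√T = 0.4376 − 0.3913 = 0.0463 ⇒ 0.05
e^(−rT) = e^(−0.058·1.25) = 0.9301
N(−d₂) = N(-0.05) = 0.4801;  N(−d₁) = N(-0.44) = 0.3300
P = 446·0.9301·0.4801 − 456·0.3300 = 199.1573 − 150.4800 = 48.6773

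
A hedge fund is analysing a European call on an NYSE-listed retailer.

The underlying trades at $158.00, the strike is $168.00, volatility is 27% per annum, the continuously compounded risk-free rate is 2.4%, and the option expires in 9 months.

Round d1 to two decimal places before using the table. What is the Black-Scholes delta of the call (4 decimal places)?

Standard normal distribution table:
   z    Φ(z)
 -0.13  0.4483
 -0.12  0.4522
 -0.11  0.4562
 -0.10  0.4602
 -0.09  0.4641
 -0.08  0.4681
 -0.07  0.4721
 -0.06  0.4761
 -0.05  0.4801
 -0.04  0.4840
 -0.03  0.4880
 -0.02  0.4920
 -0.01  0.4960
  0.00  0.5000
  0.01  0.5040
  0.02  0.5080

σ√T = 0.27·√0.75 = 0.2338
d₁ = [ln(158/168) + (0.024 + 0.27²/2)·0.75] / 0.2338 = [-0.0614 + 0.0453] / 0.2338 = -0.0686 which rounds to -0.07
N(d₁) = N(-0.07) = 0.4721
Δ_call = N(d₁) = 0.4721

0.4721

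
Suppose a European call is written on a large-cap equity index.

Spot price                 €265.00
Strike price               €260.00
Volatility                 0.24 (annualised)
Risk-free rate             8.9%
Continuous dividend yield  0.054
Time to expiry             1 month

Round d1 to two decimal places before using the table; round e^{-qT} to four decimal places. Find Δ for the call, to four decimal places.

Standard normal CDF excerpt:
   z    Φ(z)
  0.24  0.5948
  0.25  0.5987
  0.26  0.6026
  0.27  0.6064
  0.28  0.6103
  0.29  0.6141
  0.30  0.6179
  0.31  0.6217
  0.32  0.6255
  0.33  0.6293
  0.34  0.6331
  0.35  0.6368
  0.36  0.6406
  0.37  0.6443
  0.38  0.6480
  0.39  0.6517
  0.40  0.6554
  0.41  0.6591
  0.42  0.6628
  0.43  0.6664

σ√T = 0.24·√0.08333 = 0.0693
d₁ = [ln(265/260) + (0.089 − 0.054 + 0.24²/2)·0.08333] / 0.0693 = [0.0190 + 0.0053] / 0.0693 = 0.3517 which rounds to 0.35
N(d₁) = N(0.35) = 0.6368
Δ_call = e^(−qT)·N(d₁) = 0.9955·0.6368 = 0.6339

0.6339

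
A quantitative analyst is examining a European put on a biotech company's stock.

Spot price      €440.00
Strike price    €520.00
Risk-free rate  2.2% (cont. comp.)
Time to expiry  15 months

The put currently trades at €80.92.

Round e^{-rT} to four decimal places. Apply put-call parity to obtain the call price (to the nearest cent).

exp(−rT) = exp(−0.022·1.25) = 0.9729
Put-call parity: C − P = S − K·e^(−rT) = 440 − 520·0.9729 = 440 − 505.9080 = -65.9080
C = P + (C − P) = 80.92 + (-65.9080) = 15.0120

€15.01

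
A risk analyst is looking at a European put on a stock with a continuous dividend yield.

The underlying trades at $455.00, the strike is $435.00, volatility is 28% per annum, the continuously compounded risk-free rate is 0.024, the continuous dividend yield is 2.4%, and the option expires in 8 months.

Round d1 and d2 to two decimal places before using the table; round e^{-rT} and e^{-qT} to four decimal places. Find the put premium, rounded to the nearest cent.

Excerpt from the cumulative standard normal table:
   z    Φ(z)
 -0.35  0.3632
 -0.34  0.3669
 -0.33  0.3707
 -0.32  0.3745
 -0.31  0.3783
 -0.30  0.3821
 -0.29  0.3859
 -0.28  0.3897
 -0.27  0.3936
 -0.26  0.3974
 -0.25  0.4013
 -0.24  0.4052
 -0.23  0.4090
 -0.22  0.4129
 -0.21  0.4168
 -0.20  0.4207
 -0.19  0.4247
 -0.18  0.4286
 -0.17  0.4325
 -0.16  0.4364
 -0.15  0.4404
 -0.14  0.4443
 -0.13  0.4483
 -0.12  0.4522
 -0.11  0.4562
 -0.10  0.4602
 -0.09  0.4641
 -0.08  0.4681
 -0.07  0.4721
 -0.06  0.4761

$31.00

T = 0.6667;  σ√T = 0.2286
d₁ = [ln(455/435) + (0.024 − 0.024 + ½·0.28²)·0.6667] / (σ√T) = (0.0450 + 0.0261) / 0.2286 = 0.3109 → 0.31
d₂ = 0.3109 − 0.2286 = 0.0823 → 0.08
e^(−qT) = e^(−0.024·0.6667) = 0.9841;  e^(−rT) = e^(−0.024·0.6667) = 0.9841
P = 435·0.9841·N(-0.08) − 455·0.9841·N(-0.31) = 435·0.9841·0.4681 − 455·0.9841·0.3783 = 200.3859 − 169.3897 = 30.9962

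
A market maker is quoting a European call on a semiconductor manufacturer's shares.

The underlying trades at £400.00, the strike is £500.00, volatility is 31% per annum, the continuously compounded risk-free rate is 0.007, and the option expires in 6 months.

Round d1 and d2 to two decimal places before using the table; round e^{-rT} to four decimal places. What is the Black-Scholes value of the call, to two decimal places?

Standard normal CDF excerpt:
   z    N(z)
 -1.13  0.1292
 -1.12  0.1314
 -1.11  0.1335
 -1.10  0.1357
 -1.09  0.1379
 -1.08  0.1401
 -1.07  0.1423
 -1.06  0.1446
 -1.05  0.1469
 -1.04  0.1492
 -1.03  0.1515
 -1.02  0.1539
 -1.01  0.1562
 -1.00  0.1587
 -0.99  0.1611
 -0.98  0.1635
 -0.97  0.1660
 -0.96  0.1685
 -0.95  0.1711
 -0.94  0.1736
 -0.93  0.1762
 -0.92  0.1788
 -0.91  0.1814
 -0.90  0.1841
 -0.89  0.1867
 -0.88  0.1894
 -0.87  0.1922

£8.16

T = 0.5;  σ√T = 0.2192
d₁ = [ln(400/500) + (0.007 + ½·0.31²)·0.5] / (σ√T) = (-0.2231 + 0.0275) / 0.2192 = -0.8924 ≈ -0.89
d₂ = -0.8924 − 0.2192 = -1.1116 ≈ -1.11
exp(−rT) = exp(−0.007·0.5) = 0.9965
N(d₁) = N(-0.89) = 0.1867;  N(d₂) = N(-1.11) = 0.1335
C = 400·0.1867 − 500·0.9965·0.1335 = 74.6800 − 66.5164 = 8.1636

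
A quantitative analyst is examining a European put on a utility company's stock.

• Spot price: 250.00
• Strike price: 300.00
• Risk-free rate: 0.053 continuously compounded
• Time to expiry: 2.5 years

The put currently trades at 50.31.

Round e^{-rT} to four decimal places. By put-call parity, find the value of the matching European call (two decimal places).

e^(−rT) = e^(−0.053·2.5) = 0.8759
Put-call parity: C − P = S − K·e^(−rT) = 250 − 300·0.8759 = 250 − 262.7700 = -12.7700
C = P + (C − P) = 50.31 + (-12.7700) = 37.5400

37.54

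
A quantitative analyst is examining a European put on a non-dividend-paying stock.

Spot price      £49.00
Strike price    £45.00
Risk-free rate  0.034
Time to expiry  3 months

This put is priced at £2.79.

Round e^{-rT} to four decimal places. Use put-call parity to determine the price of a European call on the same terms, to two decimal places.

£7.17

exp(−rT) = exp(−0.034·0.25) = 0.9915
Put-call parity: C − P = S − K·e^(−rT) = 49 − 45·0.9915 = 49 − 44.6175 = 4.3825
C = P + (C − P) = 2.79 + (4.3825) = 7.1725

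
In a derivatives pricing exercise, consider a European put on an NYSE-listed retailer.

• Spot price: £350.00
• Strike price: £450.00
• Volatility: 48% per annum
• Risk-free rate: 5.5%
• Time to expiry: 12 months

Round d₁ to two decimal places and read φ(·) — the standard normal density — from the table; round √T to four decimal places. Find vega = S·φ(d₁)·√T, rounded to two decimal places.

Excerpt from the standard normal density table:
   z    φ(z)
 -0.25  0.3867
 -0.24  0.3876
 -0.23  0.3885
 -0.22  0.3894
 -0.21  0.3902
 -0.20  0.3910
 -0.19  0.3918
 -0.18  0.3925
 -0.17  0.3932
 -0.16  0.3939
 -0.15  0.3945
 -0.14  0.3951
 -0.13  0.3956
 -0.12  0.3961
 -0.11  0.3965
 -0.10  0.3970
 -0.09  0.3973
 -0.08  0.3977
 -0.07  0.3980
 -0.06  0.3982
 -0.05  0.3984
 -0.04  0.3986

T = 1;  σ√T = 0.4800
d₁ = [ln(350/450) + (0.055 + 0.48²/2)·1] / 0.4800 = [-0.2513 + 0.1702] / 0.4800 = -0.1690 → -0.17
√T = √1 = 1.0000
φ(d₁) = φ(-0.17) = 0.3932
vega = S·φ(d₁)·√T = 350·0.3932·1.0000 = 137.6200

137.62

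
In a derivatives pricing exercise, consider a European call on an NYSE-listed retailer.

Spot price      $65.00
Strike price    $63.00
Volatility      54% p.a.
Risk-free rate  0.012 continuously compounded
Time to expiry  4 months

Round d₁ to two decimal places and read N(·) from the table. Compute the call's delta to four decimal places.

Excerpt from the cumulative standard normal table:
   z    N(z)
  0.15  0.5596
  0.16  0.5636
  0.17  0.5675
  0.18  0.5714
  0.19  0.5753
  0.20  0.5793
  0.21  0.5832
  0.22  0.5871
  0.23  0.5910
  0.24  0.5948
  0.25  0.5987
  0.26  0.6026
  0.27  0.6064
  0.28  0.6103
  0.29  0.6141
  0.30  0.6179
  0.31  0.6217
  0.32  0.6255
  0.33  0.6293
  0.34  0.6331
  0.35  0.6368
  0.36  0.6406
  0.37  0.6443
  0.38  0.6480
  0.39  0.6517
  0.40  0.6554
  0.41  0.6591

0.6064

σ√T = 0.54·√0.3333 = 0.3118
d₁ = [ln(65/63) + (0.012 + 0.54²/2)·0.3333] / 0.3118 = [0.0313 + 0.0526] / 0.3118 = 0.2690 which rounds to 0.27
N(d₁) = N(0.27) = 0.6064
Δ_call = N(d₁) = 0.6064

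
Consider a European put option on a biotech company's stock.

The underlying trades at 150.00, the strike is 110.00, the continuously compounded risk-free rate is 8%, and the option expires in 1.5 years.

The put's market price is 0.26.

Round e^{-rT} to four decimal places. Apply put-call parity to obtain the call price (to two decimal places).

52.70

e^(−rT) = e^(−0.08·1.5) = 0.8869
Put-call parity: C − P = S − K·e^(−rT) = 150 − 110·0.8869 = 150 − 97.5590 = 52.4410
C = P + (C − P) = 0.26 + (52.4410) = 52.7010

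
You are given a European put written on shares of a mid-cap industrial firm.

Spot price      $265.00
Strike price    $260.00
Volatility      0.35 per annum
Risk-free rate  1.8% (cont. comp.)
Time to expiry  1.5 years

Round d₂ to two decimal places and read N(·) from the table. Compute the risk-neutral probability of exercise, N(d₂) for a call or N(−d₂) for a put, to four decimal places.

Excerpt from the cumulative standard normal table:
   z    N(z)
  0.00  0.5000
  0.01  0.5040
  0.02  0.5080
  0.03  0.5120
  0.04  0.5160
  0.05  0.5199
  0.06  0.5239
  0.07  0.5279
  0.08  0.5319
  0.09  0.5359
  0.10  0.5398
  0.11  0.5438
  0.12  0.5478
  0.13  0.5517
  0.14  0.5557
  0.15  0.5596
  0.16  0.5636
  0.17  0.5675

σ√T = 0.35 × 1.2247 = 0.4287
d₁ = [ln(265/260) + (0.018 + ½·0.35²)·1.5] / (σ√T) = (0.0190 + 0.1189) / 0.4287 = 0.3218 ≈ 0.32
d₂ = 0.3218 − 0.4287 = -0.1069 ≈ -0.11
Pr(exercise) under Q = N(−d₂) = N(0.11) = 0.5438

0.5438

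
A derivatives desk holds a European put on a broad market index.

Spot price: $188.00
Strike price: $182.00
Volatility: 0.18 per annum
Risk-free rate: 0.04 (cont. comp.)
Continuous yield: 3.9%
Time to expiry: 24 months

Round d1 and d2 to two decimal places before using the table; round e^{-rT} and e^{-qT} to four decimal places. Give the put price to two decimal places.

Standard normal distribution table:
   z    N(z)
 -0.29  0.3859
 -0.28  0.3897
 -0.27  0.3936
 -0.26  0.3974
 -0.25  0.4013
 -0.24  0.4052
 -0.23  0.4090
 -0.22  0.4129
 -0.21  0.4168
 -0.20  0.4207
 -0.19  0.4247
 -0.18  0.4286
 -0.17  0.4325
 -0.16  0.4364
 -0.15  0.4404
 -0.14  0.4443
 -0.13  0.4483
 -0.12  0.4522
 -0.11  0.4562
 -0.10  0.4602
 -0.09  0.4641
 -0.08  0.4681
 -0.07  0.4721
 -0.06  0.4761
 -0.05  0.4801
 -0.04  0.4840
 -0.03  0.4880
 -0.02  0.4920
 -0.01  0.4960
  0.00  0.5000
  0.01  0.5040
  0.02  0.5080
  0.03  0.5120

σ√T = 0.18 × 1.4142 = 0.2546
d₁ = [ln(188/182) + (0.04 − 0.039 + ½·0.18²)·2] / (σ√T) = (0.0324 + 0.0344) / 0.2546 = 0.2626 ⇒ 0.26
d₂ = 0.2626 − 0.2546 = 0.0080 ⇒ 0.01
exp(−qT) = exp(−0.039·2) = 0.9250;  exp(−rT) = exp(−0.04·2) = 0.9231
N(−d₂) = N(-0.01) = 0.4960;  N(−d₁) = N(-0.26) = 0.3974
P = 182·0.9231·0.4960 − 188·0.9250·0.3974 = 83.3301 − 69.1079 = 14.2222

$14.22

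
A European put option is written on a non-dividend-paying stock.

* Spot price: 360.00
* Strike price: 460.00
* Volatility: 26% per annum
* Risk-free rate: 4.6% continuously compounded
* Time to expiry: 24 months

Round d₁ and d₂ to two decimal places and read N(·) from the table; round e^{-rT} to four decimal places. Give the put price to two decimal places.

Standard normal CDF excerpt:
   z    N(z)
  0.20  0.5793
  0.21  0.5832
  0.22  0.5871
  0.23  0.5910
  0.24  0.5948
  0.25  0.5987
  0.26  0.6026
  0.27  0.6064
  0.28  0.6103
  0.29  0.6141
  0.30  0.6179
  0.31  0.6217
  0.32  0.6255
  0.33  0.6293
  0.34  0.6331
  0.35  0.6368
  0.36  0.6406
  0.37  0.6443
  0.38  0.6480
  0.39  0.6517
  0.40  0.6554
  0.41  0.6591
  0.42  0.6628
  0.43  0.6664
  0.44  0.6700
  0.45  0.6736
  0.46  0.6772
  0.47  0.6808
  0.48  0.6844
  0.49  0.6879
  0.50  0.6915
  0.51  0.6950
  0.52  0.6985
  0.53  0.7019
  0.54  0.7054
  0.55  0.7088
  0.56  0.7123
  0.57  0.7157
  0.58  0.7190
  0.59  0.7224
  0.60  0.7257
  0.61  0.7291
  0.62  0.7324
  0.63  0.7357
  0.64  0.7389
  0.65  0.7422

σ√T = 0.26·√2 = 0.3677
d₁ = [ln(360/460) + (0.046 + ½·0.26²)·2] / (σ√T) = (-0.2451 + 0.1596) / 0.3677 = -0.2326 which rounds to -0.23
d₂ = -0.2326 − 0.3677 = -0.6003 which rounds to -0.60
e^(−rT) = e^(−0.046·2) = 0.9121
N(−d₂) = N(0.60) = 0.7257;  N(−d₁) = N(0.23) = 0.5910
P = 460·0.9121·0.7257 − 360·0.5910 = 304.4790 − 212.7600 = 91.7190

91.72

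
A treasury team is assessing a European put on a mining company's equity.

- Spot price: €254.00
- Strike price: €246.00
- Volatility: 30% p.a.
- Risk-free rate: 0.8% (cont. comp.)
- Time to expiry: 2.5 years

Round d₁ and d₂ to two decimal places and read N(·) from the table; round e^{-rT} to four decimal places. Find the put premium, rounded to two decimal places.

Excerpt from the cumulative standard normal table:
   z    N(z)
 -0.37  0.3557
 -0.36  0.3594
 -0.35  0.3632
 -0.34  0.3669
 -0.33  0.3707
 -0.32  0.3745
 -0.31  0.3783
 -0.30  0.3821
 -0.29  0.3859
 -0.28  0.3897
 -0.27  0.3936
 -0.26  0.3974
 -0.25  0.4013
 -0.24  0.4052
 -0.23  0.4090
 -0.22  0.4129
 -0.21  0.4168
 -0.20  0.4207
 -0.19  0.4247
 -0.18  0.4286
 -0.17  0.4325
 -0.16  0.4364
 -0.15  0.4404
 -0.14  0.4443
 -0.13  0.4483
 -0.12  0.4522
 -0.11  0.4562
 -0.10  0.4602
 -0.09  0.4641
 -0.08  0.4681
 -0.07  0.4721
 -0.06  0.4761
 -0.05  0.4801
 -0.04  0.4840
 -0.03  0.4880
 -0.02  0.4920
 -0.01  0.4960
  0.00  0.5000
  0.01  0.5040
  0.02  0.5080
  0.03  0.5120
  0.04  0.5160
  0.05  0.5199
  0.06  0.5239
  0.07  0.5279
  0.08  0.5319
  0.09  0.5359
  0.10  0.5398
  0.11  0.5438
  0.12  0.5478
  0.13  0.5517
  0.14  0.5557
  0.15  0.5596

T = 2.5;  σ√T = 0.4743
d₁ = [ln(254/246) + (0.008 + 0.3²/2)·2.5] / 0.4743 = [0.0320 + 0.1325] / 0.4743 = 0.3468 which rounds to 0.35
d₂ = d₁ − σ√T = 0.3468 − 0.4743 = -0.1275 which rounds to -0.13
e^(−rT) = e^(−0.008·2.5) = 0.9802
N(−d₂) = N(0.13) = 0.5517;  N(−d₁) = N(-0.35) = 0.3632
P = 246·0.9802·0.5517 − 254·0.3632 = 133.0310 − 92.2528 = 40.7782

€40.78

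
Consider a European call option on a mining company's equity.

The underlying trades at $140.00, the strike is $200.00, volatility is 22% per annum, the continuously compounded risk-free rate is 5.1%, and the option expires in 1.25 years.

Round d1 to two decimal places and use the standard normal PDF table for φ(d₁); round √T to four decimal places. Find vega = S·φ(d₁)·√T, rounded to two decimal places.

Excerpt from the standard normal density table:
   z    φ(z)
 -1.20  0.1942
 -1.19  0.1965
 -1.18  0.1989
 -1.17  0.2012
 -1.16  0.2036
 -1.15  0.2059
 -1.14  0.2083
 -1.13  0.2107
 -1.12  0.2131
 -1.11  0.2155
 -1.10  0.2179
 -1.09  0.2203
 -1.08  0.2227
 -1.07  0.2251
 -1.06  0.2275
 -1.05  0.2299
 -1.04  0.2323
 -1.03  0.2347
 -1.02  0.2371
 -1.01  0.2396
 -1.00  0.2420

σ√T = 0.22 × 1.1180 = 0.2460
d₁ = [ln(140/200) + (0.051 + 0.22²/2)·1.25] / 0.2460 = [-0.3567 + 0.0940] / 0.2460 = -1.0679 ⇒ -1.07
√T = √1.25 = 1.1180
φ(d₁) = φ(-1.07) = 0.2251
vega = S·φ(d₁)·√T = 140·0.2251·1.1180 = 35.2327
(Call and put vega coincide under Black-Scholes.)

35.23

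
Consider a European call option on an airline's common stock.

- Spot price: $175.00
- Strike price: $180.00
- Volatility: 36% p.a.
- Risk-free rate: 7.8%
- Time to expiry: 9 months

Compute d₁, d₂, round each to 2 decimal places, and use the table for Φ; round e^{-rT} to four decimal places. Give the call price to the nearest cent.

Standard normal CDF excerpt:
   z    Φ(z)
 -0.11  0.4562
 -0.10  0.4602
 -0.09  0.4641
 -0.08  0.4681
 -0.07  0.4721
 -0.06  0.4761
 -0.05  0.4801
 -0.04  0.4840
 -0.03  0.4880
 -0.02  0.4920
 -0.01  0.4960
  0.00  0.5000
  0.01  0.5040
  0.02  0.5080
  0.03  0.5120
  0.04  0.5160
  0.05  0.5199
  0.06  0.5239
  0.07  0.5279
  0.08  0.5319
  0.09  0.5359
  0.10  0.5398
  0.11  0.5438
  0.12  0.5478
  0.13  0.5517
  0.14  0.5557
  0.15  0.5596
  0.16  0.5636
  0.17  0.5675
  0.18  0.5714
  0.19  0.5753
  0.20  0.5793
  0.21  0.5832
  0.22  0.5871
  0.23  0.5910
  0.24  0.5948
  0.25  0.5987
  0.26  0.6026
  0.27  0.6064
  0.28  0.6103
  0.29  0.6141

σ√T = 0.36 × 0.8660 = 0.3118
d₁ = [ln(175/180) + (0.078 + 0.36²/2)·0.75] / 0.3118 = [-0.0282 + 0.1071] / 0.3118 = 0.2532 which rounds to 0.25
d₂ = d₁ − σ√T = 0.2532 − 0.3118 = -0.0586 which rounds to -0.06
e^(−rT) = e^(−0.078·0.75) = 0.9432
N(d₁) = N(0.25) = 0.5987;  N(d₂) = N(-0.06) = 0.4761
C = 175·0.5987 − 180·0.9432·0.4761 = 104.7725 − 80.8304 = 23.9421

$23.94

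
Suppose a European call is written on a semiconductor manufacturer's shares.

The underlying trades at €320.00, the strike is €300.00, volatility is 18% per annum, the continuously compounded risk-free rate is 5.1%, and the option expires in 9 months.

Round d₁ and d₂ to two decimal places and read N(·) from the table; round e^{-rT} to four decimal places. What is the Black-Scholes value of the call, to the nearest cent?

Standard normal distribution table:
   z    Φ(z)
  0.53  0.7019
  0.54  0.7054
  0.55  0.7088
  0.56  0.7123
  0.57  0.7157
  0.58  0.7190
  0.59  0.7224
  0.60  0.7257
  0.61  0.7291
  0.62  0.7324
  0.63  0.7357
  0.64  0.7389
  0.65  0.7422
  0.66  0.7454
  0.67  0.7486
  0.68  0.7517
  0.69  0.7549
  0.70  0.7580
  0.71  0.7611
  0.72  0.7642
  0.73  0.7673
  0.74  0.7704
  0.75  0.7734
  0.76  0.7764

€38.92

σ√T = 0.18·√0.75 = 0.1559
ln(S/K) + (r + σ²/2)T = ln(320/300) + (0.051 + 0.18²/2)·0.75 = 0.0645 + 0.0504 = 0.1149
d₁ = 0.1149 / 0.1559 = 0.7373 which rounds to 0.74
d₂ = d₁ − σ√T = 0.7373 − 0.1559 = 0.5814 which rounds to 0.58
exp(−rT) = exp(−0.051·0.75) = 0.9625
C = 320·N(0.74) − 300·0.9625·N(0.58) = 320·0.7704 − 300·0.9625·0.7190 = 246.5280 − 207.6112 = 38.9168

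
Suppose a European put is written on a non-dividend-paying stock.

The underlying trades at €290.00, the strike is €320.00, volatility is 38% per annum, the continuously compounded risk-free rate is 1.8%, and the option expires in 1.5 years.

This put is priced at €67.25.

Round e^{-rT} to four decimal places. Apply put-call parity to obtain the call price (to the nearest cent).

exp(−rT) = exp(−0.018·1.5) = 0.9734
Put-call parity: C − P = S − K·e^(−rT) = 290 − 320·0.9734 = 290 − 311.4880 = -21.4880
C = P + (C − P) = 67.25 + (-21.4880) = 45.7620

€45.76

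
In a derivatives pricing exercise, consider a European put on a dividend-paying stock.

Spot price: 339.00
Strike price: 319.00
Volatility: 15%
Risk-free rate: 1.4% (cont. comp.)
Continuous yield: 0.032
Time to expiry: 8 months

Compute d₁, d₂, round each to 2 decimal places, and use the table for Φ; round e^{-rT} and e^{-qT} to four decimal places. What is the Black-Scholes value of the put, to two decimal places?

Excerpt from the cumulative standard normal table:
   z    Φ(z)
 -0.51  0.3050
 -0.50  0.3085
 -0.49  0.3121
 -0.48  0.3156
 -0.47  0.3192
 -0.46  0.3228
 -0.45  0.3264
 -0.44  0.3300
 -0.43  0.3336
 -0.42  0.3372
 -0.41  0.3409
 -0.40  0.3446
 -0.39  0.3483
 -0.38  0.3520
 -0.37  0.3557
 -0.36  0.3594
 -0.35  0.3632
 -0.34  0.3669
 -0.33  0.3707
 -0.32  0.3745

T = 0.6667;  σ√T = 0.1225
d₁ = [ln(339/319) + (0.014 − 0.032 + ½·0.15²)·0.6667] / (σ√T) = (0.0608 − 0.0045) / 0.1225 = 0.4598 → 0.46
d₂ = 0.4598 − 0.1225 = 0.3373 → 0.34
e^(−qT) = e^(−0.032·0.6667) = 0.9789;  e^(−rT) = e^(−0.014·0.6667) = 0.9907
N(−d₂) = N(-0.34) = 0.3669;  N(−d₁) = N(-0.46) = 0.3228
P = 319·0.9907·0.3669 − 339·0.9789·0.3228 = 115.9526 − 107.1202 = 8.8324

8.83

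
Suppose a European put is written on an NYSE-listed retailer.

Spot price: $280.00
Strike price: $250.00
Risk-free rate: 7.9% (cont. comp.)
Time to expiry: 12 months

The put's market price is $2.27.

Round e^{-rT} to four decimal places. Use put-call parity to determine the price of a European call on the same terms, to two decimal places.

$51.27

e^(−rT) = e^(−0.079·1) = 0.9240
Put-call parity: C − P = S − K·e^(−rT) = 280 − 250·0.9240 = 280 − 231.0000 = 49.0000
C = P + (C − P) = 2.27 + (49.0000) = 51.2700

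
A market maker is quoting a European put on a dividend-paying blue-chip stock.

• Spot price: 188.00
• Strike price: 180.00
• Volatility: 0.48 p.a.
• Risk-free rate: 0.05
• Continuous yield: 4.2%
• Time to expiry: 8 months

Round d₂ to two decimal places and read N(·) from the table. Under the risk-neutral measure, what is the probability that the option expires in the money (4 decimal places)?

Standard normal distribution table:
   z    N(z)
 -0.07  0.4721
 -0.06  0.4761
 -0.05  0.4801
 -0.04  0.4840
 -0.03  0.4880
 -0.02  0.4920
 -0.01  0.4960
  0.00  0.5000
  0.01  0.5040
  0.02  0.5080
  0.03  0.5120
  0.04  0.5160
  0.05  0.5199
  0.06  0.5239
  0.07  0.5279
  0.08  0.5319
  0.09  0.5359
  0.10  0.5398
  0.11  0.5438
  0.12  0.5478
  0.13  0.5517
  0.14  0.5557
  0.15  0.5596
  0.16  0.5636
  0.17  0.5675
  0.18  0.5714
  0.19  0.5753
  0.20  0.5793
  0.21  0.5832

T = 0.6667;  σ√T = 0.3919
d₁ = [ln(188/180) + (0.05 − 0.042 + ½·0.48²)·0.6667] / (σ√T) = (0.0435 + 0.0821) / 0.3919 = 0.3205 ⇒ 0.32
d₂ = 0.3205 − 0.3919 = -0.0714 ⇒ -0.07
Pr(exercise) under Q = N(−d₂) = N(0.07) = 0.5279

0.5279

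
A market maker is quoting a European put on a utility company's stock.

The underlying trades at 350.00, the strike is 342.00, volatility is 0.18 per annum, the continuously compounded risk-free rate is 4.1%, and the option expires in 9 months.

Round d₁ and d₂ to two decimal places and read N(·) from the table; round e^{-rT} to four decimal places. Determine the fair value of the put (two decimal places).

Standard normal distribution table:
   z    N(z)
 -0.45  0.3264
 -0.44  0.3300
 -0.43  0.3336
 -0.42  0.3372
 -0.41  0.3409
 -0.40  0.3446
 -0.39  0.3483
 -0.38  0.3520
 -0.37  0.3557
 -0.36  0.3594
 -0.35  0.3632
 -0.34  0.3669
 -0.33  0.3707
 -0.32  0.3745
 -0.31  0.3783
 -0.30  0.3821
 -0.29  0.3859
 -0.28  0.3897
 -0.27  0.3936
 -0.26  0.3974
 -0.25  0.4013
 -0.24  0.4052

12.51

T = 0.75;  σ√T = 0.1559
d₁ = [ln(350/342) + (0.041 + ½·0.18²)·0.75] / (σ√T) = (0.0231 + 0.0429) / 0.1559 = 0.4235 ⇒ 0.42
d₂ = 0.4235 − 0.1559 = 0.2676 ⇒ 0.27
exp(−rT) = exp(−0.041·0.75) = 0.9697
N(−d₂) = N(-0.27) = 0.3936;  N(−d₁) = N(-0.42) = 0.3372
P = 342·0.9697·0.3936 − 350·0.3372 = 130.5325 − 118.0200 = 12.5125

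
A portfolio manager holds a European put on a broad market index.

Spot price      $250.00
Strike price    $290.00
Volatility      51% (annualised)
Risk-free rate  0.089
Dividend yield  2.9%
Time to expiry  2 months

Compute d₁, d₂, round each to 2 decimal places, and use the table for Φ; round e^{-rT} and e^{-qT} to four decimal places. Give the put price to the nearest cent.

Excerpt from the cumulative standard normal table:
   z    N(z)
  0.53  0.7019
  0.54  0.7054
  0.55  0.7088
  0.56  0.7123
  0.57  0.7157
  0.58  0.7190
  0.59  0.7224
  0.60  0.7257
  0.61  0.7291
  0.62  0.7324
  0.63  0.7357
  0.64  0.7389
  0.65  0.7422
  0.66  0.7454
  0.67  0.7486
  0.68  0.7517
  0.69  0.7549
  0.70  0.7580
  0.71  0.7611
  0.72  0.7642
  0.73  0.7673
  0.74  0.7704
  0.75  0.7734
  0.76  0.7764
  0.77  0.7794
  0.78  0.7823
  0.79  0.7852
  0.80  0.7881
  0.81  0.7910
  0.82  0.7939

$45.48

T = 0.1667;  σ√T = 0.2082
d₁ = [ln(250/290) + (0.089 − 0.029 + 0.51²/2)·0.1667] / 0.2082 = [-0.1484 + 0.0317] / 0.2082 = -0.5607 ⇒ -0.56
d₂ = d₁ − σ√T = -0.5607 − 0.2082 = -0.7689 ⇒ -0.77
e^(−qT) = e^(−0.029·0.1667) = 0.9952;  e^(−rT) = e^(−0.089·0.1667) = 0.9853
N(−d₂) = N(0.77) = 0.7794;  N(−d₁) = N(0.56) = 0.7123
P = 290·0.9853·0.7794 − 250·0.9952·0.7123 = 222.7034 − 177.2202 = 45.4832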